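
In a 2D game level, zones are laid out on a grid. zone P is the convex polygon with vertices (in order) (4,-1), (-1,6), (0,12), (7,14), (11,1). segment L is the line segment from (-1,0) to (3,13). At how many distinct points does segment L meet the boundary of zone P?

2

The segment meets the boundary at (2.952,12.843), (0.29,4.194).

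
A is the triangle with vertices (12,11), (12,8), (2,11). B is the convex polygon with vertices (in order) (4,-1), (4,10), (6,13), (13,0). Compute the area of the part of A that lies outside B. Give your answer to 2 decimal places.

|A| = 15, |A∩B| = 3.7223.
|A ∖ B| = |A| − |A∩B| = 15 − 3.7223 = 11.28.

11.28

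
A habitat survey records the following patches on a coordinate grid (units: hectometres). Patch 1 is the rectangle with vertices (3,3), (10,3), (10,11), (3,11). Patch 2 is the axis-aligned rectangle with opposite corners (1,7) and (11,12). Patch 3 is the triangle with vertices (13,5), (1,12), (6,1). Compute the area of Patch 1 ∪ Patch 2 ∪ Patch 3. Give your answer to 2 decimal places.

87.61

By inclusion–exclusion:
Individual areas: |Patch 1| = 56, |Patch 2| = 50, |Patch 3| = 48.5.
|Patch 1∩Patch 2|: x∈[3,10], y∈[7,11] → 7·4 = 28.
|Patch 1∩Patch 3| = 35.6611.
|Patch 2∩Patch 3| = 15.7468.
|Patch 1∩Patch 2∩Patch 3| = 12.5134.
|Patch 1 ∪ Patch 2 ∪ Patch 3| = 154.5 − 79.4079 + 12.5134 = 87.61.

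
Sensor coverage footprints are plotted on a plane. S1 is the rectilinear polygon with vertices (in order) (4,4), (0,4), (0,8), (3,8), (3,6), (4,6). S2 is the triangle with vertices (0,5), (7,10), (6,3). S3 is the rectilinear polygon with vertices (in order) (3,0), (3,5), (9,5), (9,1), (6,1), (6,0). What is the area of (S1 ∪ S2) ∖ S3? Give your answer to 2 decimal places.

24.50

|S1 ∪ S2| = 29.2857.
|(S1 ∪ S2) ∩ S3| = 4.7857.
|(S1 ∪ S2) ∖ S3| = 29.2857 − 4.7857 = 24.50.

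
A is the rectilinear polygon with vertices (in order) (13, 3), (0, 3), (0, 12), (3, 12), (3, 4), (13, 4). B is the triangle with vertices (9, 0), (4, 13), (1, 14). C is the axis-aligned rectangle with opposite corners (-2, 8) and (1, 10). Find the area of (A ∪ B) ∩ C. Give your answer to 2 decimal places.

2.00

The region (A ∪ B) ∩ C is the polygon with vertices (0,10), (1,10), (1,8), (0,8).
By the shoelace formula its area is 2.00.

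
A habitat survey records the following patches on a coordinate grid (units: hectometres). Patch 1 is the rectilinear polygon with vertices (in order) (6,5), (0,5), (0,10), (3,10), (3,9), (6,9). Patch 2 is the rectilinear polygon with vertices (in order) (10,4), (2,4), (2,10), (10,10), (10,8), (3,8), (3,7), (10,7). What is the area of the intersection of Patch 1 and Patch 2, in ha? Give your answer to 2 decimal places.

14.00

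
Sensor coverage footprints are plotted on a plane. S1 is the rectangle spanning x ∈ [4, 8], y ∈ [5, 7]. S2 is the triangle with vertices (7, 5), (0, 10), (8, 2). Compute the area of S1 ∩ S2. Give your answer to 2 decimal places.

2.70

The intersection is the polygon with vertices (4,7), (4.2,7), (7,5), (5,5), (4,6).
By the shoelace formula its area is 2.70.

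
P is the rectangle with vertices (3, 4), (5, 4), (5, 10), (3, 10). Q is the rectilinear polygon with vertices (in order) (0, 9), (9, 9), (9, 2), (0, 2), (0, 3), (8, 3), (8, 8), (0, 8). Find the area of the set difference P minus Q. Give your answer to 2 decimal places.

10.00

|P| = 12, |P∩Q| = 2.
|P ∖ Q| = |P| − |P∩Q| = 12 − 2 = 10.00.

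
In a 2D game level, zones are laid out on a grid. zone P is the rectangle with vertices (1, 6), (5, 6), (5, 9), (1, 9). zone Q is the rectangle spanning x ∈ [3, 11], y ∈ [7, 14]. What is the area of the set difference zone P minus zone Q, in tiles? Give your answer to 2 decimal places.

8.00

|zone P∩zone Q|: x∈[3,5], y∈[7,9] → 2·2 = 4.
|zone P| = 12.
|zone P ∖ zone Q| = |zone P| − |zone P∩zone Q| = 12 − 4 = 8.00.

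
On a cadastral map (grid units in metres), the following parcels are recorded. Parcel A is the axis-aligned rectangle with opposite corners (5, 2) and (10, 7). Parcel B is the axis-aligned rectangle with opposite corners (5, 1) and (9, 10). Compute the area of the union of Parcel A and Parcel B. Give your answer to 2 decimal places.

By inclusion–exclusion:
Individual areas: |Parcel A| = 25, |Parcel B| = 36.
|Parcel A∩Parcel B|: x∈[5,9], y∈[2,7] → 4·5 = 20.
|Parcel A ∪ Parcel B| = 61 − 20 = 41.00.

41.00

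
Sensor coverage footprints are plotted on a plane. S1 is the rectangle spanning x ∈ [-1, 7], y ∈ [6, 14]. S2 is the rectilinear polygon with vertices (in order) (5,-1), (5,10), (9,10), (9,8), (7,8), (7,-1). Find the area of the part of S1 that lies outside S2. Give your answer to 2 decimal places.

|S1| = 64, |S1∩S2| = 8.
|S1 ∖ S2| = |S1| − |S1∩S2| = 64 − 8 = 56.00.

56.00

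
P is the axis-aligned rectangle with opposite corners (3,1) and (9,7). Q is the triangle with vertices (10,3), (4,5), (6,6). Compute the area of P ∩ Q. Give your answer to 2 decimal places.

The intersection is the polygon with vertices (9,3.333), (4,5), (6,6), (9,3.75).
By the shoelace formula its area is 4.79.

4.79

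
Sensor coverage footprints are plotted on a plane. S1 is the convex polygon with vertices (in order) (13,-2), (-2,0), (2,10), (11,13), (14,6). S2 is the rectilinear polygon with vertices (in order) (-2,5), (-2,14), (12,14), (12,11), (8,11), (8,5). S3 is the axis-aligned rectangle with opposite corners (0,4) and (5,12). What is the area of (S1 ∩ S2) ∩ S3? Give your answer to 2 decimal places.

21.50

The region (S1 ∩ S2) ∩ S3 is the polygon with vertices (5,11), (5,5), (0,5), (2,10).
By the shoelace formula its area is 21.50.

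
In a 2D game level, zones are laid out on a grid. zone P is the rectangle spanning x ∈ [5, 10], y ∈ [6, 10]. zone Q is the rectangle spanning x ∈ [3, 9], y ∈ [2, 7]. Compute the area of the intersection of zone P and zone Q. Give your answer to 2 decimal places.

4.00

|zone P∩zone Q|: x∈[5,9], y∈[6,7] → 4·1 = 4.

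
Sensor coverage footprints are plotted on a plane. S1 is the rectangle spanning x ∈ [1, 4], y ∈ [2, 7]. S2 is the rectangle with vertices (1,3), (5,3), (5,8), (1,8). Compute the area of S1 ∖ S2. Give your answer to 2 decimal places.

3.00

|S1∩S2|: x∈[1,4], y∈[3,7] → 3·4 = 12.
|S1| = 15.
|S1 ∖ S2| = |S1| − |S1∩S2| = 15 − 12 = 3.00.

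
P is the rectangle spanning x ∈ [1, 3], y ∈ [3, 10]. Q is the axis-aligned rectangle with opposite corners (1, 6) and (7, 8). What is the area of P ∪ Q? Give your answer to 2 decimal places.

By inclusion–exclusion:
Individual areas: |P| = 14, |Q| = 12.
|P∩Q|: x∈[1,3], y∈[6,8] → 2·2 = 4.
|P ∪ Q| = 26 − 4 = 22.00.

22.00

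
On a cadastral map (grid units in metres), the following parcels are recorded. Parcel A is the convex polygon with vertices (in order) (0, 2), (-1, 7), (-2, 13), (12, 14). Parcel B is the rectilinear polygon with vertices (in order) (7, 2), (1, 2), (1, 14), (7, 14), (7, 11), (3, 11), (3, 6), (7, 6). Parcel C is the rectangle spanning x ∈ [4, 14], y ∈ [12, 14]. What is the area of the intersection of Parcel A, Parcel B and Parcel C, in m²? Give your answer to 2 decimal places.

The intersection is the polygon with vertices (7,12), (4,12), (4,13.429), (7,13.643).
By the shoelace formula its area is 4.61.

4.61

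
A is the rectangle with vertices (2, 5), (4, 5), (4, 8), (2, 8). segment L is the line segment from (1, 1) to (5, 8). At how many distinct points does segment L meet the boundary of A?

The segment meets the boundary at (4,6.25), (3.286,5).

2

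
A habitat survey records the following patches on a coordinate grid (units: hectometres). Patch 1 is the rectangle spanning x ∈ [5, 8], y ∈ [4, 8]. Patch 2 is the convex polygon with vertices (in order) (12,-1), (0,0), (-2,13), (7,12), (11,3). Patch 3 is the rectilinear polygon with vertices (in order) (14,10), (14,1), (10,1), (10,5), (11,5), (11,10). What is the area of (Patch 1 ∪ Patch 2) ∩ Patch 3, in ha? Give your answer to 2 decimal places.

3.61

The region (Patch 1 ∪ Patch 2) ∩ Patch 3 is the polygon with vertices (11,3), (11.5,1), (10,1), (10,5), (10.111,5).
By the shoelace formula its area is 3.61.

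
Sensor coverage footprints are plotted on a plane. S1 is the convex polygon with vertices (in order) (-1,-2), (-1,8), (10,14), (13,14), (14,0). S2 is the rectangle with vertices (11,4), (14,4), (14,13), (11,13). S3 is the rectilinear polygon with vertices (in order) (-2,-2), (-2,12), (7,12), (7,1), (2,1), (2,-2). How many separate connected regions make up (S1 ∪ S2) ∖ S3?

(S1 ∪ S2) ∖ S3 is a single connected region.

1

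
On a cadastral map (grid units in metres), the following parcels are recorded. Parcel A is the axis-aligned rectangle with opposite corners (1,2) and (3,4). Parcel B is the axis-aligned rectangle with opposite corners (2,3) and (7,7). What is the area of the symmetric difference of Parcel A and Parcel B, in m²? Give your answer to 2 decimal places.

|Parcel A∩Parcel B|: x∈[2,3], y∈[3,4] → 1·1 = 1.
|Parcel A △ Parcel B| = |Parcel A| + |Parcel B| − 2·|Parcel A∩Parcel B| = 4 + 20 − 2 = 22.00.

22.00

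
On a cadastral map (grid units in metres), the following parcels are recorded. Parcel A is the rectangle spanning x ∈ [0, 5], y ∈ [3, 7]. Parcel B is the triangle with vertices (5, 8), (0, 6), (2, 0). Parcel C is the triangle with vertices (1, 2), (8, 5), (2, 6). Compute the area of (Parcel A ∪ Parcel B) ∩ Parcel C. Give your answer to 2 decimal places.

The region (Parcel A ∪ Parcel B) ∩ Parcel C is the polygon with vertices (5,3.714), (3.333,3), (3.125,3), (3.085,2.894), (1.292,2.125), (1.143,2.571), (2,6), (5,5.5).
By the shoelace formula its area is 9.74.

9.74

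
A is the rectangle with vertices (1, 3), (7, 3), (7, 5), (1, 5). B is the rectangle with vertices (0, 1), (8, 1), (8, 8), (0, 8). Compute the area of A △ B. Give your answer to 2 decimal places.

|A∩B|: x∈[1,7], y∈[3,5] → 6·2 = 12.
|A △ B| = |A| + |B| − 2·|A∩B| = 12 + 56 − 24 = 44.00.

44.00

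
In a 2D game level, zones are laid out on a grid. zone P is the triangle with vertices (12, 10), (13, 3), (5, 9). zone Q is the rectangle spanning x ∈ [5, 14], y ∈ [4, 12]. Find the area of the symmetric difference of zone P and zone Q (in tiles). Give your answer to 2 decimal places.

|zone P| = 25, |zone Q| = 72, |zone P∩zone Q| = 24.4048.
|zone P △ zone Q| = |zone P| + |zone Q| − 2·|zone P∩zone Q| = 25 + 72 − 48.8095 = 48.19.

48.19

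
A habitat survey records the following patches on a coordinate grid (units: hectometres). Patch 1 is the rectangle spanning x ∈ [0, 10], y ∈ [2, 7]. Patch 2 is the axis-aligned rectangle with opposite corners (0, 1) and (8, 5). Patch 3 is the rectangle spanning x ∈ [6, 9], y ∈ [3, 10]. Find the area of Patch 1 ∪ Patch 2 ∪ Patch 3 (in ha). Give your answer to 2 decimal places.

67.00

By inclusion–exclusion:
Individual areas: |Patch 1| = 50, |Patch 2| = 32, |Patch 3| = 21.
|Patch 1∩Patch 2|: x∈[0,8], y∈[2,5] → 8·3 = 24.
|Patch 1∩Patch 3|: x∈[6,9], y∈[3,7] → 3·4 = 12.
|Patch 2∩Patch 3|: x∈[6,8], y∈[3,5] → 2·2 = 4.
|Patch 1∩Patch 2∩Patch 3| = 4.
|Patch 1 ∪ Patch 2 ∪ Patch 3| = 103 − 40 + 4 = 67.00.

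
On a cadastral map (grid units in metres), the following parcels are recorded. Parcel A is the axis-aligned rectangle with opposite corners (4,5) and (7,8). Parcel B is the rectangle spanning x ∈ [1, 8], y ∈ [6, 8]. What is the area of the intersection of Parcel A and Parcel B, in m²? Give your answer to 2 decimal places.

6.00

|Parcel A∩Parcel B|: x∈[4,7], y∈[6,8] → 3·2 = 6.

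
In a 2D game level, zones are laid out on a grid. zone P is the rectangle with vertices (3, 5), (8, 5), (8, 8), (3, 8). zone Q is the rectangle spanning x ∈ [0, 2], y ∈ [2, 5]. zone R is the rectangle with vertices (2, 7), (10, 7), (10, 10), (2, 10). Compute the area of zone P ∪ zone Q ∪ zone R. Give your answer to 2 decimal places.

40.00

By inclusion–exclusion:
Individual areas: |zone P| = 15, |zone Q| = 6, |zone R| = 24.
|zone P∩zone Q| = 0 (no overlap).
|zone P∩zone R|: x∈[3,8], y∈[7,8] → 5·1 = 5.
|zone Q∩zone R| = 0 (no overlap).
|zone P∩zone Q∩zone R| = 0.
|zone P ∪ zone Q ∪ zone R| = 45 − 5 + 0 = 40.00.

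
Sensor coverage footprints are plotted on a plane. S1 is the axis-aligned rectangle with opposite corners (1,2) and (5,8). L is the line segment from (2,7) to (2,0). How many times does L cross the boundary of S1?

The segment meets the boundary at (2,2).

1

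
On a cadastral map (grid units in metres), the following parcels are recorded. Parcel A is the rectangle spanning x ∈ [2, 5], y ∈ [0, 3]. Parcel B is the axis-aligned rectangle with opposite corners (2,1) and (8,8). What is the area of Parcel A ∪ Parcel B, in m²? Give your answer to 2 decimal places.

45.00

By inclusion–exclusion:
Individual areas: |Parcel A| = 9, |Parcel B| = 42.
|Parcel A∩Parcel B|: x∈[2,5], y∈[1,3] → 3·2 = 6.
|Parcel A ∪ Parcel B| = 51 − 6 = 45.00.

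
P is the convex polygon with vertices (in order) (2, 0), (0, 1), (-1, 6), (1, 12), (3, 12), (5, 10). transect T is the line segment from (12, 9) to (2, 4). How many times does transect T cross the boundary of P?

1

The segment meets the boundary at (3.412,4.706).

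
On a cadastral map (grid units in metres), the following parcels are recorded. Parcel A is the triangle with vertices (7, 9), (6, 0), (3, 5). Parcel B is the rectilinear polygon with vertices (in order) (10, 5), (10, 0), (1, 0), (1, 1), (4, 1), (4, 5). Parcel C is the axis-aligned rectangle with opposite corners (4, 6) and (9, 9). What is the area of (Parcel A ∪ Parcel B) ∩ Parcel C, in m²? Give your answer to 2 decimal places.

The region (Parcel A ∪ Parcel B) ∩ Parcel C is the polygon with vertices (7,9), (6.667,6), (4,6).
By the shoelace formula its area is 4.00.

4.00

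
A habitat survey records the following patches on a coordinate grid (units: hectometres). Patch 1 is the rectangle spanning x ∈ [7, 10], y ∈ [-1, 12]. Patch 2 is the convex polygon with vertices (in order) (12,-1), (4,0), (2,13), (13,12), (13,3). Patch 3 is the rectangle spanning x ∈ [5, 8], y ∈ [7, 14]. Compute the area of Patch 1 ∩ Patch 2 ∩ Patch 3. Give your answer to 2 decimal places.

5.00

The intersection is the polygon with vertices (8,12), (8,7), (7,7), (7,12).
By the shoelace formula its area is 5.00.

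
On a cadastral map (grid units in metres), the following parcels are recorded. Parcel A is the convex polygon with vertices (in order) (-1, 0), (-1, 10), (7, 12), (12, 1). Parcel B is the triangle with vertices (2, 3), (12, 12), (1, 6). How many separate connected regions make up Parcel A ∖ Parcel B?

Parcel A ∖ Parcel B is a single connected region.

1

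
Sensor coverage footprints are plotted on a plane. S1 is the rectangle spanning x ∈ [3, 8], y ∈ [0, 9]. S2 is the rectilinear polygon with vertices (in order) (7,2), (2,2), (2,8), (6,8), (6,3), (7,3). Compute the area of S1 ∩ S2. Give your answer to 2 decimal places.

19.00

The intersection is the polygon with vertices (3,8), (6,8), (6,3), (7,3), (7,2), (3,2).
By the shoelace formula its area is 19.00.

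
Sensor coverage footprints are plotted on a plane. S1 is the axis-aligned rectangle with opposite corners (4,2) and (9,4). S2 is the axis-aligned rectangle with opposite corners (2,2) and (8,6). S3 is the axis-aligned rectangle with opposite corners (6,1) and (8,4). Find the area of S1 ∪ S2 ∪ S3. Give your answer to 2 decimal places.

28.00

By inclusion–exclusion:
Individual areas: |S1| = 10, |S2| = 24, |S3| = 6.
|S1∩S2|: x∈[4,8], y∈[2,4] → 4·2 = 8.
|S1∩S3|: x∈[6,8], y∈[2,4] → 2·2 = 4.
|S2∩S3|: x∈[6,8], y∈[2,4] → 2·2 = 4.
|S1∩S2∩S3| = 4.
|S1 ∪ S2 ∪ S3| = 40 − 16 + 4 = 28.00.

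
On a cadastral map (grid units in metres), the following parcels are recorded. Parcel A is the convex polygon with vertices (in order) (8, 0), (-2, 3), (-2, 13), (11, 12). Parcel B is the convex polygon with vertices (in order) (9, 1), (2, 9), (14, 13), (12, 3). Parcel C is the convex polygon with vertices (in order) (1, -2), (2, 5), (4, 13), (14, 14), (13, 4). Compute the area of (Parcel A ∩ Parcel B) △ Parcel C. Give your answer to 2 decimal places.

|Parcel A ∩ Parcel B| = 42.625.
|(Parcel A ∩ Parcel B) ∩ Parcel C| = 41.998.
|(Parcel A ∩ Parcel B) △ Parcel C| = 42.625 + 133.5 − 83.9959 = 92.13.

92.13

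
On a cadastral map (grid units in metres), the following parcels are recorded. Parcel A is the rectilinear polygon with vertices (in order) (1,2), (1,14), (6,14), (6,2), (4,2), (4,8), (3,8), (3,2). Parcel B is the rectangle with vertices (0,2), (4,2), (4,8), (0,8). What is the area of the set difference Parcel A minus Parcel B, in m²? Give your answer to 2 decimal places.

42.00

|Parcel A| = 54, |Parcel A∩Parcel B| = 12.
|Parcel A ∖ Parcel B| = |Parcel A| − |Parcel A∩Parcel B| = 54 − 12 = 42.00.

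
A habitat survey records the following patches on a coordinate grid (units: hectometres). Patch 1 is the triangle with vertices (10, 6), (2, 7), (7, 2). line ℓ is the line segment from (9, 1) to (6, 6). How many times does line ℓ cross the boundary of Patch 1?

1

The segment meets the boundary at (7.778,3.037).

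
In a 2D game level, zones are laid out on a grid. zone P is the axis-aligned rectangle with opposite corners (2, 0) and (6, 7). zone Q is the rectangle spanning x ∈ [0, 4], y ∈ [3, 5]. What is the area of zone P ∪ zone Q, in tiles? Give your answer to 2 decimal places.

32.00

By inclusion–exclusion:
Individual areas: |zone P| = 28, |zone Q| = 8.
|zone P∩zone Q|: x∈[2,4], y∈[3,5] → 2·2 = 4.
|zone P ∪ zone Q| = 36 − 4 = 32.00.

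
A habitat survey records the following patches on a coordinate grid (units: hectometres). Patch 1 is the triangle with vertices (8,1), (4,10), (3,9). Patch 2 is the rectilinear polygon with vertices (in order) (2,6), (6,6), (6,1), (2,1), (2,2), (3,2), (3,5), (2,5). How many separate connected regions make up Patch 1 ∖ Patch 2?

2

Patch 1 ∖ Patch 2 splits into 2 disjoint pieces (area 1.3, area 4.2431).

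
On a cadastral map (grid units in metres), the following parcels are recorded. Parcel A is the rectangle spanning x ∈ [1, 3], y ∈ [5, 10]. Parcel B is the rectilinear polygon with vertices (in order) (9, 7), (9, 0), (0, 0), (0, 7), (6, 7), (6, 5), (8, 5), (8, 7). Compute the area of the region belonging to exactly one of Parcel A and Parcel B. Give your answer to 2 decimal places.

|Parcel A| = 10, |Parcel B| = 59, |Parcel A∩Parcel B| = 4.
|Parcel A △ Parcel B| = |Parcel A| + |Parcel B| − 2·|Parcel A∩Parcel B| = 10 + 59 − 8 = 61.00.

61.00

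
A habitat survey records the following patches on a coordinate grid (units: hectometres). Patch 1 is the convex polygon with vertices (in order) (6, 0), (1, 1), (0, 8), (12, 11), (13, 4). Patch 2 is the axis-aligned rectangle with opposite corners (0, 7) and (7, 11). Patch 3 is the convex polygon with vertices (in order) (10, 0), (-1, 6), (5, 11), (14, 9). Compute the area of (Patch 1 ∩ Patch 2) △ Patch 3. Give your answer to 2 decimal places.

79.10

|Patch 1 ∩ Patch 2| = 13.0536.
|(Patch 1 ∩ Patch 2) ∩ Patch 3| = 11.975.
|(Patch 1 ∩ Patch 2) △ Patch 3| = 13.0536 + 90 − 23.95 = 79.10.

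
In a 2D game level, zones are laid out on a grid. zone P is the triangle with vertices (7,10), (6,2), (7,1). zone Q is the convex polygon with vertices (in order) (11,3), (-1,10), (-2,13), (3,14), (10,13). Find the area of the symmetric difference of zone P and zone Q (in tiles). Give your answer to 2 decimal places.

82.46

|zone P| = 4.5, |zone Q| = 80.5, |zone P∩zone Q| = 1.2686.
|zone P △ zone Q| = |zone P| + |zone Q| − 2·|zone P∩zone Q| = 4.5 + 80.5 − 2.5372 = 82.46.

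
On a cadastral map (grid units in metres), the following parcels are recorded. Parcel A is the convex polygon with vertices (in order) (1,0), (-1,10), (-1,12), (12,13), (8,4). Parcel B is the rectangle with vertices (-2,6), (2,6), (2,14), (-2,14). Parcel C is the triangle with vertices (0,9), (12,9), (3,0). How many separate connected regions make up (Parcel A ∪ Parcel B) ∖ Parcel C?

2

(Parcel A ∪ Parcel B) ∖ Parcel C splits into 2 disjoint pieces (area 68.7383, area 1.5667).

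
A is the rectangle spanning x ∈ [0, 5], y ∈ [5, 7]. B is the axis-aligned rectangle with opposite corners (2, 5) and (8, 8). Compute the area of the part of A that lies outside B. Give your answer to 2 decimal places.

|A∩B|: x∈[2,5], y∈[5,7] → 3·2 = 6.
|A| = 10.
|A ∖ B| = |A| − |A∩B| = 10 − 6 = 4.00.

4.00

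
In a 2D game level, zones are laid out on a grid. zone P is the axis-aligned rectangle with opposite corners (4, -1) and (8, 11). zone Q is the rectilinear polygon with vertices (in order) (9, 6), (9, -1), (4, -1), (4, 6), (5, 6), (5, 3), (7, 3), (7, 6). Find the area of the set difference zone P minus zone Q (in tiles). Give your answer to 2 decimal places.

26.00

|zone P| = 48, |zone P∩zone Q| = 22.
|zone P ∖ zone Q| = |zone P| − |zone P∩zone Q| = 48 − 22 = 26.00.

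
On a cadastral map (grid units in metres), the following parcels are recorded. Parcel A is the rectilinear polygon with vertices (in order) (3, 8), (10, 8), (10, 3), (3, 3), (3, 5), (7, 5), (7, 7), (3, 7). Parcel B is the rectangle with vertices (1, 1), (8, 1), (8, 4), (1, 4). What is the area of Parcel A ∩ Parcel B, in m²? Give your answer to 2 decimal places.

5.00

The intersection is the polygon with vertices (3,3), (3,4), (8,4), (8,3).
By the shoelace formula its area is 5.00.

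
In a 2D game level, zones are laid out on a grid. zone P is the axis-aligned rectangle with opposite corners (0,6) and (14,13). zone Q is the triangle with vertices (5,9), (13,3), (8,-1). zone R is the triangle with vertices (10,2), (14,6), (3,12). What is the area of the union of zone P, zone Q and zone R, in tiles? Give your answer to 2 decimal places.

By inclusion–exclusion:
Individual areas: |zone P| = 98, |zone Q| = 31, |zone R| = 34.
|zone P∩zone Q| = 4.65.
|zone P∩zone R| = 20.4.
|zone Q∩zone R| = 10.8008.
|zone P∩zone Q∩zone R| = 2.5579.
|zone P ∪ zone Q ∪ zone R| = 163 − 35.8508 + 2.5579 = 129.71.

129.71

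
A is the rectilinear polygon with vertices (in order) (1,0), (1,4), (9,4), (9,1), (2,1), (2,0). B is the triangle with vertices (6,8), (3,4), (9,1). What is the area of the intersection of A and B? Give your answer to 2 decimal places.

7.07

The intersection is the polygon with vertices (7.714,4), (9,1), (3,4).
By the shoelace formula its area is 7.07.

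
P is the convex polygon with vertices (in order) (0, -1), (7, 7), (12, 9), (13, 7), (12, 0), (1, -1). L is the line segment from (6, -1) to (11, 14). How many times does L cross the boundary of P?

The segment meets the boundary at (8.923,7.769), (6.156,-0.531).

2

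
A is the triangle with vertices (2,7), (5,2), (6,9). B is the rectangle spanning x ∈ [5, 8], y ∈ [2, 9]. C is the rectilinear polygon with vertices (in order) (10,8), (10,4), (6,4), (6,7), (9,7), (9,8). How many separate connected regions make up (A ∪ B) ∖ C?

1

(A ∪ B) ∖ C is a single connected region.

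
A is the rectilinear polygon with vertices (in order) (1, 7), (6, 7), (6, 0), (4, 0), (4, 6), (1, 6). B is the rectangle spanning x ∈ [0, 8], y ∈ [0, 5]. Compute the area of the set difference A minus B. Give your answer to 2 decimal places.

7.00

|A| = 17, |A∩B| = 10.
|A ∖ B| = |A| − |A∩B| = 17 − 10 = 7.00.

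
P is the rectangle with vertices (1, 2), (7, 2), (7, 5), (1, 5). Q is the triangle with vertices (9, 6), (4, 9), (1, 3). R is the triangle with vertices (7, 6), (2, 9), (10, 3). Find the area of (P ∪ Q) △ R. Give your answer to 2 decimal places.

32.34

|P ∪ Q| = 33.1667.
|(P ∪ Q) ∩ R| = 1.9117.
|(P ∪ Q) △ R| = 33.1667 + 3 − 3.8234 = 32.34.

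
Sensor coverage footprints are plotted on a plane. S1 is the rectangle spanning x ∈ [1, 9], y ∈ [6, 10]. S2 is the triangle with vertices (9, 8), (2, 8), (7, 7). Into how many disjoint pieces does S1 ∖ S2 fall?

S1 ∖ S2 is a single connected region.

1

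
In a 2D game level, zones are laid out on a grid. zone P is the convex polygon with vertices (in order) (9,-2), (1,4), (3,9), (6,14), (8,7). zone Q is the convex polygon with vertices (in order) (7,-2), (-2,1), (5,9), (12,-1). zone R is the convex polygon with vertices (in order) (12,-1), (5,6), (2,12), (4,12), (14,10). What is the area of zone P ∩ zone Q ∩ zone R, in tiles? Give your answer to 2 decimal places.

9.16

The intersection is the polygon with vertices (5,9), (8.302,4.283), (8.5,2.5), (5,6), (4.045,7.909).
By the shoelace formula its area is 9.16.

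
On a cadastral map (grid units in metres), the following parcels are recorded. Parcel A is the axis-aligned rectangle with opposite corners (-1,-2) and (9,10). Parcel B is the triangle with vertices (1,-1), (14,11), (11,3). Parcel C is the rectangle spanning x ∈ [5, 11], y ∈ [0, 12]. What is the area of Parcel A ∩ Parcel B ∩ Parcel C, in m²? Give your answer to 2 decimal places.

The intersection is the polygon with vertices (5,0.6), (5,2.692), (9,6.385), (9,2.2).
By the shoelace formula its area is 12.55.

12.55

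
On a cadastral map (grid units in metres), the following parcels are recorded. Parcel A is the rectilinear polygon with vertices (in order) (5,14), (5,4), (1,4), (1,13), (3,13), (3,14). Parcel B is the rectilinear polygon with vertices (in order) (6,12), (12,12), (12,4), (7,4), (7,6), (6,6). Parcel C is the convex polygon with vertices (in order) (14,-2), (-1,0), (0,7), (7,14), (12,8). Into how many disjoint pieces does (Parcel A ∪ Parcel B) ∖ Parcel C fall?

2

(Parcel A ∪ Parcel B) ∖ Parcel C splits into 2 disjoint pieces (area 14, area 6.6667).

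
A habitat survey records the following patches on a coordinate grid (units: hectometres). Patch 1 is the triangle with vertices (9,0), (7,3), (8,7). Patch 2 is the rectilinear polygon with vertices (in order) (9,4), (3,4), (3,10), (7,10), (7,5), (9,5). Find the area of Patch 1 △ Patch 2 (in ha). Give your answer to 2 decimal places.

29.54

|Patch 1| = 5.5, |Patch 2| = 26, |Patch 1∩Patch 2| = 0.9821.
|Patch 1 △ Patch 2| = |Patch 1| + |Patch 2| − 2·|Patch 1∩Patch 2| = 5.5 + 26 − 1.9643 = 29.54.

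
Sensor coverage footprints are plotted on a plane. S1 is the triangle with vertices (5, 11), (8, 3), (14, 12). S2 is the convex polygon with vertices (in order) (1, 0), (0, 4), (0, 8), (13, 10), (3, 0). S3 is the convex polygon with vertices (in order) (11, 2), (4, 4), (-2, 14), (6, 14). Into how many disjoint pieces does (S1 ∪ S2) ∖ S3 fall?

2

(S1 ∪ S2) ∖ S3 splits into 2 disjoint pieces (area 21.1351, area 28.3803).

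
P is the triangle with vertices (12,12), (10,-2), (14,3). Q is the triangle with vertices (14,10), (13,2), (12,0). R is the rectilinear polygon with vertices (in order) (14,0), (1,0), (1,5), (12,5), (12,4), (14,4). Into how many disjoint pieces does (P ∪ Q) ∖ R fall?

2

(P ∪ Q) ∖ R splits into 2 disjoint pieces (area 1.3143, area 11.2301).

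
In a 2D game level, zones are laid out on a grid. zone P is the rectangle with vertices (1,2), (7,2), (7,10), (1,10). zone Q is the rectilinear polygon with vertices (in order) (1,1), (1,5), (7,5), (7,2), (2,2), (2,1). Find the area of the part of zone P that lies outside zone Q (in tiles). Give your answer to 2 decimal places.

|zone P| = 48, |zone P∩zone Q| = 18.
|zone P ∖ zone Q| = |zone P| − |zone P∩zone Q| = 48 − 18 = 30.00.

30.00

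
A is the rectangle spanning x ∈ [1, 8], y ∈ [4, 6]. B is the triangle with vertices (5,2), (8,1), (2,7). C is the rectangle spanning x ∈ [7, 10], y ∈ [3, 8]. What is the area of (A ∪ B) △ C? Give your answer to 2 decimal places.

|A ∪ B| = 18.4.
|(A ∪ B) ∩ C| = 2.
|(A ∪ B) △ C| = 18.4 + 15 − 4 = 29.40.

29.40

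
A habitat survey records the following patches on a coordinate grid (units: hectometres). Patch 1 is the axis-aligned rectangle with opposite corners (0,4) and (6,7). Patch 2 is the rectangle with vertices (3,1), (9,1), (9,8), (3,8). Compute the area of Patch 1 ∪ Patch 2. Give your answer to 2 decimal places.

51.00

By inclusion–exclusion:
Individual areas: |Patch 1| = 18, |Patch 2| = 42.
|Patch 1∩Patch 2|: x∈[3,6], y∈[4,7] → 3·3 = 9.
|Patch 1 ∪ Patch 2| = 60 − 9 = 51.00.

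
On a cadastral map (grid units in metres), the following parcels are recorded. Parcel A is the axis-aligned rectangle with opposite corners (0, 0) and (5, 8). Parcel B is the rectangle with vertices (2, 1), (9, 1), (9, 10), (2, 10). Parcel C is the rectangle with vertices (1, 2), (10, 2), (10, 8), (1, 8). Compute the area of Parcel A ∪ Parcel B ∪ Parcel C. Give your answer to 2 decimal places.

By inclusion–exclusion:
Individual areas: |Parcel A| = 40, |Parcel B| = 63, |Parcel C| = 54.
|Parcel A∩Parcel B|: x∈[2,5], y∈[1,8] → 3·7 = 21.
|Parcel A∩Parcel C|: x∈[1,5], y∈[2,8] → 4·6 = 24.
|Parcel B∩Parcel C|: x∈[2,9], y∈[2,8] → 7·6 = 42.
|Parcel A∩Parcel B∩Parcel C| = 18.
|Parcel A ∪ Parcel B ∪ Parcel C| = 157 − 87 + 18 = 88.00.

88.00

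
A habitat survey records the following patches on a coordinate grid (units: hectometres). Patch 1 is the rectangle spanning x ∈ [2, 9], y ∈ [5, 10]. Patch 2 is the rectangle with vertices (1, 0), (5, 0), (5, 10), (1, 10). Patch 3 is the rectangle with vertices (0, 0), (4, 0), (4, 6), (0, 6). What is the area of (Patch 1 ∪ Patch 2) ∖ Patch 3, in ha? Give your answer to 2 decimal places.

|Patch 1 ∪ Patch 2| = 60.
|(Patch 1 ∪ Patch 2) ∩ Patch 3| = 18.
|(Patch 1 ∪ Patch 2) ∖ Patch 3| = 60 − 18 = 42.00.

42.00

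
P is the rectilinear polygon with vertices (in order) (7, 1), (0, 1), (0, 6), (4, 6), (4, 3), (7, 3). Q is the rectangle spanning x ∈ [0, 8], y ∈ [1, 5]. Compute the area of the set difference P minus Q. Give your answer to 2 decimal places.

|P| = 26, |P∩Q| = 22.
|P ∖ Q| = |P| − |P∩Q| = 26 − 22 = 4.00.

4.00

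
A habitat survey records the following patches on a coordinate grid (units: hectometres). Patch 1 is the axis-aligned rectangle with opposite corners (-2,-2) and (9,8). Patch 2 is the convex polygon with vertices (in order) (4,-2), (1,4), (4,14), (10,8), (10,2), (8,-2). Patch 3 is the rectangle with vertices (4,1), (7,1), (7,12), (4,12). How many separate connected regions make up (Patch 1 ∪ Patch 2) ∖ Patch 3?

(Patch 1 ∪ Patch 2) ∖ Patch 3 is a single connected region.

1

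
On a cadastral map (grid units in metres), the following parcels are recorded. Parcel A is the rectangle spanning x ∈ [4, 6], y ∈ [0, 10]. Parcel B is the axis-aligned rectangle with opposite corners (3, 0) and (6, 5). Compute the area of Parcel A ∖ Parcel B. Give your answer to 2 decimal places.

10.00

|Parcel A∩Parcel B|: x∈[4,6], y∈[0,5] → 2·5 = 10.
|Parcel A| = 20.
|Parcel A ∖ Parcel B| = |Parcel A| − |Parcel A∩Parcel B| = 20 − 10 = 10.00.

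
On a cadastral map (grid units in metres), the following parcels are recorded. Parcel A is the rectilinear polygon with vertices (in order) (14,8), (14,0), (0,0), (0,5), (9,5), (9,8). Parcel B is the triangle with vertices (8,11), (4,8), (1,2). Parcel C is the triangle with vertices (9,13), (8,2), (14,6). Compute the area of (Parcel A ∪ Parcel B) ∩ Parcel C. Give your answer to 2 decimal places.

19.16

The region (Parcel A ∪ Parcel B) ∩ Parcel C is the polygon with vertices (9,5), (9,8), (12.571,8), (14,6), (8,2), (8.273,5).
By the shoelace formula its area is 19.16.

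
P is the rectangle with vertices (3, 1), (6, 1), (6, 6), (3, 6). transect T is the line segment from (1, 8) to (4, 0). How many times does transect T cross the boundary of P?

The segment meets the boundary at (3.625,1), (3,2.667).

2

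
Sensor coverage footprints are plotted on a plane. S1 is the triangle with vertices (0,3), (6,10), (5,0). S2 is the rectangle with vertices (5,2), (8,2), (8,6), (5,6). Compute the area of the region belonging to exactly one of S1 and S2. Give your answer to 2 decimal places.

35.30

|S1| = 26.5, |S2| = 12, |S1∩S2| = 1.6.
|S1 △ S2| = |S1| + |S2| − 2·|S1∩S2| = 26.5 + 12 − 3.2 = 35.30.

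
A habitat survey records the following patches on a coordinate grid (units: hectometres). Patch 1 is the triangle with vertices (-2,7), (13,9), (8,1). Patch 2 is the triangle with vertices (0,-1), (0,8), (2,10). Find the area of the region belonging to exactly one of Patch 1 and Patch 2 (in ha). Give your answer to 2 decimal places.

|Patch 1| = 55, |Patch 2| = 9, |Patch 1∩Patch 2| = 2.5767.
|Patch 1 △ Patch 2| = |Patch 1| + |Patch 2| − 2·|Patch 1∩Patch 2| = 55 + 9 − 5.1534 = 58.85.

58.85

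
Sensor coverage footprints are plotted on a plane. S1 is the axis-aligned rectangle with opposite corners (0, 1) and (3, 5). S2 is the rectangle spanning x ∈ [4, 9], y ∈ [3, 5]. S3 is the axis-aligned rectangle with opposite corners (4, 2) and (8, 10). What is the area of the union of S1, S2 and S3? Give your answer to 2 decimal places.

46.00

By inclusion–exclusion:
Individual areas: |S1| = 12, |S2| = 10, |S3| = 32.
|S1∩S2| = 0 (no overlap).
|S1∩S3| = 0 (no overlap).
|S2∩S3|: x∈[4,8], y∈[3,5] → 4·2 = 8.
|S1∩S2∩S3| = 0.
|S1 ∪ S2 ∪ S3| = 54 − 8 + 0 = 46.00.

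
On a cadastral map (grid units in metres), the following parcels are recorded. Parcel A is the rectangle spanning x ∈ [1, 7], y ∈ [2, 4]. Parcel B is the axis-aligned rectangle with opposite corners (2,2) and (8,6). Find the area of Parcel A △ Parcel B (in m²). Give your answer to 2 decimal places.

16.00

|Parcel A∩Parcel B|: x∈[2,7], y∈[2,4] → 5·2 = 10.
|Parcel A △ Parcel B| = |Parcel A| + |Parcel B| − 2·|Parcel A∩Parcel B| = 12 + 24 − 20 = 16.00.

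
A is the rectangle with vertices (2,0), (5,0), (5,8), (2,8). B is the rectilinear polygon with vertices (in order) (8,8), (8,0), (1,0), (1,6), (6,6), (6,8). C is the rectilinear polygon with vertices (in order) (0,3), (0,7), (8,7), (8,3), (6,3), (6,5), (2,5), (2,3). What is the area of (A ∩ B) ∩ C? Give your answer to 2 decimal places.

|A ∩ B| = 18.
|(A ∩ B) ∩ C| = 3.00.

3.00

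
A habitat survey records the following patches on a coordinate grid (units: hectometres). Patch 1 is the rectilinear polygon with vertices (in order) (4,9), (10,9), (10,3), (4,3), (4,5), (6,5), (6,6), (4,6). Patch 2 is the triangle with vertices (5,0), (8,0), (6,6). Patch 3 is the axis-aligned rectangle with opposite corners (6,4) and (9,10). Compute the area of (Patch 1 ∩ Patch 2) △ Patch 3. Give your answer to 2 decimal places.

18.83

|Patch 1 ∩ Patch 2| = 2.1667.
|(Patch 1 ∩ Patch 2) ∩ Patch 3| = 0.6667.
|(Patch 1 ∩ Patch 2) △ Patch 3| = 2.1667 + 18 − 1.3333 = 18.83.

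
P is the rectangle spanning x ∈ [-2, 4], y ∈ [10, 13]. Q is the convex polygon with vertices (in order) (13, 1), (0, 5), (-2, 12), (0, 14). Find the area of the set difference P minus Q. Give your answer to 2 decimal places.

|P| = 18, |P∩Q| = 12.4286.
|P ∖ Q| = |P| − |P∩Q| = 18 − 12.4286 = 5.57.

5.57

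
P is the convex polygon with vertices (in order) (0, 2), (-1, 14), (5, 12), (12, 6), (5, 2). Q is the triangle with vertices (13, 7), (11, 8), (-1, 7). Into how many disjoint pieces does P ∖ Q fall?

2

P ∖ Q splits into 2 disjoint pieces (area 46.4583, area 43.2382).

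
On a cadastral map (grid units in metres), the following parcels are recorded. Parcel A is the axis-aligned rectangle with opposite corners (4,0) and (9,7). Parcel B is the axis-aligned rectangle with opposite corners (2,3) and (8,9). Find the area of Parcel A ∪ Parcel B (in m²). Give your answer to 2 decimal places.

By inclusion–exclusion:
Individual areas: |Parcel A| = 35, |Parcel B| = 36.
|Parcel A∩Parcel B|: x∈[4,8], y∈[3,7] → 4·4 = 16.
|Parcel A ∪ Parcel B| = 71 − 16 = 55.00.

55.00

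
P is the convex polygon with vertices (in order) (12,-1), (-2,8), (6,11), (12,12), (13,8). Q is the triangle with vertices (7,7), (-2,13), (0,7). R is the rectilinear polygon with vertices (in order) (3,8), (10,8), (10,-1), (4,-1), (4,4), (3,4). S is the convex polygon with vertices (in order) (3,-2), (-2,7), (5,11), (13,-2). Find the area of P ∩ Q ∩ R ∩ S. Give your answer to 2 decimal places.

The intersection is the polygon with vertices (3,7), (3,8), (5.5,8), (7,7).
By the shoelace formula its area is 3.25.

3.25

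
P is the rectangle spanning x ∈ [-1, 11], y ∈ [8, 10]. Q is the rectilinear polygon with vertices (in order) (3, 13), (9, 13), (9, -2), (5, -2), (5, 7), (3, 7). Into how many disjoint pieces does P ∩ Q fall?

P ∩ Q is a single connected region.

1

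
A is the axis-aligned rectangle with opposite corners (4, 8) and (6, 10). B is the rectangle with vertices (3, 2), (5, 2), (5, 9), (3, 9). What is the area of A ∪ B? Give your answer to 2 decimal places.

By inclusion–exclusion:
Individual areas: |A| = 4, |B| = 14.
|A∩B|: x∈[4,5], y∈[8,9] → 1·1 = 1.
|A ∪ B| = 18 − 1 = 17.00.

17.00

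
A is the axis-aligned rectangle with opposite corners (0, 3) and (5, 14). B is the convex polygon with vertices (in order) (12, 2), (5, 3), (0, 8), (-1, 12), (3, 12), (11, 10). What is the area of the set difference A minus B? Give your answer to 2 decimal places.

|A| = 55, |A∩B| = 32.
|A ∖ B| = |A| − |A∩B| = 55 − 32 = 23.00.

23.00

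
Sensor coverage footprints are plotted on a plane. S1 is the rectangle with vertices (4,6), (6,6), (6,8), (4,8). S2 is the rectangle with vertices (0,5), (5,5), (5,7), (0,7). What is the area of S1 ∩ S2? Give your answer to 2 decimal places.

1.00

|S1∩S2|: x∈[4,5], y∈[6,7] → 1·1 = 1.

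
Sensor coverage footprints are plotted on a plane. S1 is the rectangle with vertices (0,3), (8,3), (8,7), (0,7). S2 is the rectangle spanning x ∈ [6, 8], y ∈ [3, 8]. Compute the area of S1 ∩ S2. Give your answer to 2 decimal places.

|S1∩S2|: x∈[6,8], y∈[3,7] → 2·4 = 8.

8.00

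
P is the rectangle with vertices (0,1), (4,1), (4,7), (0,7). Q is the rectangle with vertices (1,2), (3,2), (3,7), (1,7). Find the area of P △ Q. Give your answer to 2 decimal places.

14.00

|P∩Q|: x∈[1,3], y∈[2,7] → 2·5 = 10.
|P △ Q| = |P| + |Q| − 2·|P∩Q| = 24 + 10 − 20 = 14.00.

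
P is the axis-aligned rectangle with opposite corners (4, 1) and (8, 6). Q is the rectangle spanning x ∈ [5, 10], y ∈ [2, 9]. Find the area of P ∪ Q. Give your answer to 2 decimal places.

43.00

By inclusion–exclusion:
Individual areas: |P| = 20, |Q| = 35.
|P∩Q|: x∈[5,8], y∈[2,6] → 3·4 = 12.
|P ∪ Q| = 55 − 12 = 43.00.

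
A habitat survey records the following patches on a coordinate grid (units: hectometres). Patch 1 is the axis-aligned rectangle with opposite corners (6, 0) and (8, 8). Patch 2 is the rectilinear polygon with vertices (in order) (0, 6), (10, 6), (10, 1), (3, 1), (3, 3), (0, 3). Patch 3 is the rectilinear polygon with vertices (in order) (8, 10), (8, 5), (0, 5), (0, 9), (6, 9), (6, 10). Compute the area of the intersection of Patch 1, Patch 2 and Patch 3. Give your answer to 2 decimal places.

The intersection is the polygon with vertices (6,6), (8,6), (8,5), (6,5).
By the shoelace formula its area is 2.00.

2.00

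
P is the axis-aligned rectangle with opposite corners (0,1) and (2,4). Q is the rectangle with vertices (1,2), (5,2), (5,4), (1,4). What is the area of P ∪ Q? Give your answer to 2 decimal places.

By inclusion–exclusion:
Individual areas: |P| = 6, |Q| = 8.
|P∩Q|: x∈[1,2], y∈[2,4] → 1·2 = 2.
|P ∪ Q| = 14 − 2 = 12.00.

12.00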